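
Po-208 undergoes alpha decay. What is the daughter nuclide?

Alpha decay: mass number changes by -4, atomic number by -2.
A: 208 − 4 = 204; Z: 84 − 2 = 82.
Z = 82 is lead, so the daughter is Pb-204.

Pb-204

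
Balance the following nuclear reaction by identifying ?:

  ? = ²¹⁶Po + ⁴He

Conserve mass number: A = 216 + 4, so A = 220.
Conserve atomic number: Z = 84 + 2, so Z = 86.
Z = 86 is radon, so the species is ²²⁰Rn.

Rn-220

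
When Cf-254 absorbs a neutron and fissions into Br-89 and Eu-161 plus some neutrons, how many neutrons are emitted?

Conserve mass number: 255 = 89 + 161 + k, so k = 255 − 250 = 5.
Check atomic number: 98 = 35 + 63 + 0 = 98. ✓

5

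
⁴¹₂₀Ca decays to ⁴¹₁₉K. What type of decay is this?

beta-plus decay or electron capture

ΔA = 41 − 41 = 0; ΔZ = 19 − 20 = -1.
A is unchanged and Z drops by 1 — a proton has become a neutron (β⁺ emission or electron capture).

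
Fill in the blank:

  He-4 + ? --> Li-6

deuteron

Conserve mass number: 4 + A = 6, so A = 2.
Conserve atomic number: 2 + Z = 3, so Z = 1.
A = 2 and Z = 1 is H-2 — a deuteron.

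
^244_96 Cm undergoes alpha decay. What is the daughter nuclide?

Pu-240

Alpha decay: mass number changes by -4, atomic number by -2.
A: 244 − 4 = 240; Z: 96 − 2 = 94.
Z = 94 is plutonium, so the daughter is ^240_94 Pu.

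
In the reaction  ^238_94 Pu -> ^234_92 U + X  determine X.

Conserve mass number: 238 = 234 + A, so A = 4.
Conserve atomic number: 94 = 92 + Z, so Z = 2.
A = 4 and Z = 2 is ^4_2 He — an alpha particle.

alpha particle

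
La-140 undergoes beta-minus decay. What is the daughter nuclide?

Beta-minus decay: mass number changes by +0, atomic number by +1.
A: 140 = 140; Z: 57 + 1 = 58.
Z = 58 is cerium, so the daughter is Ce-140.

Ce-140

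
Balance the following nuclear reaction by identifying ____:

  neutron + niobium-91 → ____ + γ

Conserve mass number: 1 + 91 = A + 0, so A = 92.
Conserve atomic number: 0 + 41 = Z + 0, so Z = 41.
Z = 41 is niobium, so the species is niobium-92.

Nb-92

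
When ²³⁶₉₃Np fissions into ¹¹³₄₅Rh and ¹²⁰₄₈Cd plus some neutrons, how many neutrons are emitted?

Conserve mass number: 236 = 113 + 120 + k, so k = 236 − 233 = 3.
Check atomic number: 93 = 45 + 48 + 0 = 93. ✓

3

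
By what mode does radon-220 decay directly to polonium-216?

ΔA = 216 − 220 = -4; ΔZ = 84 − 86 = -2.
A drops by 4 and Z drops by 2 — the signature of alpha emission.

alpha decay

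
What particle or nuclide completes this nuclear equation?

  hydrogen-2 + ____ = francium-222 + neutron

Rn-221

Conserve mass number: 2 + A = 222 + 1, so A = 221.
Conserve atomic number: 1 + Z = 87 + 0, so Z = 86.
Z = 86 is radon, so the species is radon-221.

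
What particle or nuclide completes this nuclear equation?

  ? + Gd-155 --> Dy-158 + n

alpha particle

Conserve mass number: A + 155 = 158 + 1, so A = 4.
Conserve atomic number: Z + 64 = 66 + 0, so Z = 2.
A = 4 and Z = 2 is He-4 — an alpha particle.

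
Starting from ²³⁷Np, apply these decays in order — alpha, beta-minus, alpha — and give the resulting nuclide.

Th-229

Start: (A, Z) = (237, 93).
After α: (233, 91).
After β⁻: (233, 92).
After α: (229, 90).
Z = 90 is thorium.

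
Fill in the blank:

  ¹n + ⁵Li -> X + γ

Li-6

Conserve mass number: 1 + 5 = A + 0, so A = 6.
Conserve atomic number: 0 + 3 = Z + 0, so Z = 3.
Z = 3 is lithium, so the species is ⁶Li.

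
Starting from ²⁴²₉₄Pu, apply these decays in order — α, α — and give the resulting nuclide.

Th-234

Start: (A, Z) = (242, 94).
After α: (238, 92).
After α: (234, 90).
Z = 90 is thorium.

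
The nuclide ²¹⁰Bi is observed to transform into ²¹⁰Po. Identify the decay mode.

ΔA = 210 − 210 = 0; ΔZ = 84 − 83 = +1.
A is unchanged and Z rises by 1 — a neutron has become a proton (β⁻ decay).

beta-minus decay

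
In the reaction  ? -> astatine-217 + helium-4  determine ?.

Conserve mass number: A = 217 + 4, so A = 221.
Conserve atomic number: Z = 85 + 2, so Z = 87.
Z = 87 is francium, so the species is francium-221.

Fr-221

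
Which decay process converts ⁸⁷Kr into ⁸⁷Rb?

beta-minus decay

ΔA = 87 − 87 = 0; ΔZ = 37 − 36 = +1.
A is unchanged and Z rises by 1 — a neutron has become a proton (β⁻ decay).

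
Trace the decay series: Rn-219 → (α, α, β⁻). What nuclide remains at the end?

Start: (A, Z) = (219, 86).
After α: (215, 84).
After α: (211, 82).
After β⁻: (211, 83).
Z = 83 is bismuth.

Bi-211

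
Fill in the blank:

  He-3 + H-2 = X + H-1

Conserve mass number: 3 + 2 = A + 1, so A = 4.
Conserve atomic number: 2 + 1 = Z + 1, so Z = 2.
A = 4 and Z = 2 is He-4 — an alpha particle.

He-4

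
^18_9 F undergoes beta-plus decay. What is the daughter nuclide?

O-18

Beta-plus decay: mass number changes by +0, atomic number by -1.
A: 18 = 18; Z: 9 − 1 = 8.
Z = 8 is oxygen, so the daughter is ^18_8 O.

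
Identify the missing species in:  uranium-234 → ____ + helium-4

Th-230

Conserve mass number: 234 = A + 4, so A = 230.
Conserve atomic number: 92 = Z + 2, so Z = 90.
Z = 90 is thorium, so the species is thorium-230.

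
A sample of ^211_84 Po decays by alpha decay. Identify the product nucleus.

Alpha decay: mass number changes by -4, atomic number by -2.
A: 211 − 4 = 207; Z: 84 − 2 = 82.
Z = 82 is lead, so the daughter is ^207_82 Pb.

Pb-207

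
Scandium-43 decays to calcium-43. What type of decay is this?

ΔA = 43 − 43 = 0; ΔZ = 20 − 21 = -1.
A is unchanged and Z drops by 1 — a proton has become a neutron (β⁺ emission or electron capture).

beta-plus decay or electron capture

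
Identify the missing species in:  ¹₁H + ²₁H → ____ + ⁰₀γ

He-3

Conserve mass number: 1 + 2 = A + 0, so A = 3.
Conserve atomic number: 1 + 1 = Z + 0, so Z = 2.
Z = 2 is helium, so the species is ³₂He.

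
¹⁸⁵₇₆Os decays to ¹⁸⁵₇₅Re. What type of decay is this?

ΔA = 185 − 185 = 0; ΔZ = 75 − 76 = -1.
A is unchanged and Z drops by 1 — a proton has become a neutron (β⁺ emission or electron capture).

beta-plus decay or electron capture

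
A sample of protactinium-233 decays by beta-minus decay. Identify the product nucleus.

Beta-minus decay: mass number changes by +0, atomic number by +1.
A: 233 = 233; Z: 91 + 1 = 92.
Z = 92 is uranium, so the daughter is uranium-233.

U-233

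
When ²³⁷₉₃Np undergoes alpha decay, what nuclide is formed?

Alpha decay: mass number changes by -4, atomic number by -2.
A: 237 − 4 = 233; Z: 93 − 2 = 91.
Z = 91 is protactinium, so the daughter is ²³³₉₁Pa.

Pa-233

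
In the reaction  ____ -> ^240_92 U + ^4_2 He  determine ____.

Conserve mass number: A = 240 + 4, so A = 244.
Conserve atomic number: Z = 92 + 2, so Z = 94.
Z = 94 is plutonium, so the species is ^244_94 Pu.

Pu-244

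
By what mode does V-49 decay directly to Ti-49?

beta-plus decay or electron capture

ΔA = 49 − 49 = 0; ΔZ = 22 − 23 = -1.
A is unchanged and Z drops by 1 — a proton has become a neutron (β⁺ emission or electron capture).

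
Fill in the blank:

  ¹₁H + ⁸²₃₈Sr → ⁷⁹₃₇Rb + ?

Conserve mass number: 1 + 82 = 79 + A, so A = 4.
Conserve atomic number: 1 + 38 = 37 + Z, so Z = 2.
A = 4 and Z = 2 is ⁴₂He — an alpha particle.

alpha particle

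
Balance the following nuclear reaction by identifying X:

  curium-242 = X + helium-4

Pu-238

Conserve mass number: 242 = A + 4, so A = 238.
Conserve atomic number: 96 = Z + 2, so Z = 94.
Z = 94 is plutonium, so the species is plutonium-238.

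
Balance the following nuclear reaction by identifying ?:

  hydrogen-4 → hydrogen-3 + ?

Conserve mass number: 4 = 3 + A, so A = 1.
Conserve atomic number: 1 = 1 + Z, so Z = 0.
A = 1 and Z = 0 is neutron — a neutron.

neutron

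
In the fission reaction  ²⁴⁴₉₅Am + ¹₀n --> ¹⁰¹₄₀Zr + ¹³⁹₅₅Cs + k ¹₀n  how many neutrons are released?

5

Conserve mass number: 245 = 101 + 139 + k, so k = 245 − 240 = 5.
Check atomic number: 95 = 40 + 55 + 0 = 95. ✓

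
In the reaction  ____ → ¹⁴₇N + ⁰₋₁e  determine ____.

C-14

Conserve mass number: A = 14 + 0, so A = 14.
Conserve atomic number: Z = 7 − 1, so Z = 6.
Z = 6 is carbon, so the species is ¹⁴₆C.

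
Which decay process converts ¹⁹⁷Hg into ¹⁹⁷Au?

ΔA = 197 − 197 = 0; ΔZ = 79 − 80 = -1.
A is unchanged and Z drops by 1 — a proton has become a neutron (β⁺ emission or electron capture).

beta-plus decay or electron capture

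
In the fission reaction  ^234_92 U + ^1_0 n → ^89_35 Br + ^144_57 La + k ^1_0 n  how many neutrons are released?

2

Conserve mass number: 235 = 89 + 144 + k, so k = 235 − 233 = 2.
Check atomic number: 92 = 35 + 57 + 0 = 92. ✓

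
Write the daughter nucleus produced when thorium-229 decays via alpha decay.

Ra-225

Alpha decay: mass number changes by -4, atomic number by -2.
A: 229 − 4 = 225; Z: 90 − 2 = 88.
Z = 88 is radium, so the daughter is radium-225.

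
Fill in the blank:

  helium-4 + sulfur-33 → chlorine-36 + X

proton

Conserve mass number: 4 + 33 = 36 + A, so A = 1.
Conserve atomic number: 2 + 16 = 17 + Z, so Z = 1.
A = 1 and Z = 1 is hydrogen-1 — a proton.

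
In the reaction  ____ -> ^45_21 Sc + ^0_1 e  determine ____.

Conserve mass number: A = 45 + 0, so A = 45.
Conserve atomic number: Z = 21 + 1, so Z = 22.
Z = 22 is titanium, so the species is ^45_22 Ti.

Ti-45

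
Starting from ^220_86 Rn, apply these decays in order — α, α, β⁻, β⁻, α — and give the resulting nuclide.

Start: (A, Z) = (220, 86).
After α: (216, 84).
After α: (212, 82).
After β⁻: (212, 83).
After β⁻: (212, 84).
After α: (208, 82).
Z = 82 is lead.

Pb-208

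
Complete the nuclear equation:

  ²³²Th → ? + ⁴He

Ra-228

Conserve mass number: 232 = A + 4, so A = 228.
Conserve atomic number: 90 = Z + 2, so Z = 88.
Z = 88 is radium, so the species is ²²⁸Ra.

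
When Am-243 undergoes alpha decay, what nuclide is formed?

Alpha decay: mass number changes by -4, atomic number by -2.
A: 243 − 4 = 239; Z: 95 − 2 = 93.
Z = 93 is neptunium, so the daughter is Np-239.

Np-239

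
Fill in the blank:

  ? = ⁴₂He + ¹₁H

Li-5

Conserve mass number: A = 4 + 1, so A = 5.
Conserve atomic number: Z = 2 + 1, so Z = 3.
Z = 3 is lithium, so the species is ⁵₃Li.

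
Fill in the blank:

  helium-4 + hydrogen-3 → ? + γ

Li-7

Conserve mass number: 4 + 3 = A + 0, so A = 7.
Conserve atomic number: 2 + 1 = Z + 0, so Z = 3.
Z = 3 is lithium, so the species is lithium-7.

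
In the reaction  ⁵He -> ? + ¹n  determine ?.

Conserve mass number: 5 = A + 1, so A = 4.
Conserve atomic number: 2 = Z + 0, so Z = 2.
A = 4 and Z = 2 is ⁴He — an alpha particle.

He-4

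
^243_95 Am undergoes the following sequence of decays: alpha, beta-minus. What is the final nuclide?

Pu-239

Start: (A, Z) = (243, 95).
After α: (239, 93).
After β⁻: (239, 94).
Z = 94 is plutonium.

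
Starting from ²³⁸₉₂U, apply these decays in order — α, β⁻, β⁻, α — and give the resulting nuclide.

Th-230

Start: (A, Z) = (238, 92).
After α: (234, 90).
After β⁻: (234, 91).
After β⁻: (234, 92).
After α: (230, 90).
Z = 90 is thorium.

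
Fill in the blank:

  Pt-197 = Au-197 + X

Conserve mass number: 197 = 197 + A, so A = 0.
Conserve atomic number: 78 = 79 + Z, so Z = -1.
A = 0 and Z = -1 is e⁻ — a beta-minus particle.

beta-minus particle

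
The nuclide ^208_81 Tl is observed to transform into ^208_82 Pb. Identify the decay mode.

beta-minus decay

ΔA = 208 − 208 = 0; ΔZ = 82 − 81 = +1.
A is unchanged and Z rises by 1 — a neutron has become a proton (β⁻ decay).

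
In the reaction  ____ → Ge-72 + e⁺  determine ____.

As-72

Conserve mass number: A = 72 + 0, so A = 72.
Conserve atomic number: Z = 32 + 1, so Z = 33.
Z = 33 is arsenic, so the species is As-72.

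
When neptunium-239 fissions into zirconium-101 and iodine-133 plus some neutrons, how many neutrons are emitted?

5

Conserve mass number: 239 = 101 + 133 + k, so k = 239 − 234 = 5.
Check atomic number: 93 = 40 + 53 + 0 = 93. ✓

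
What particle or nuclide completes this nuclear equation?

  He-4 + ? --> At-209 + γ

Bi-205

Conserve mass number: 4 + A = 209 + 0, so A = 205.
Conserve atomic number: 2 + Z = 85 + 0, so Z = 83.
Z = 83 is bismuth, so the species is Bi-205.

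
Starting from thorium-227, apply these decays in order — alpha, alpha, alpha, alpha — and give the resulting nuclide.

Start: (A, Z) = (227, 90).
After α: (223, 88).
After α: (219, 86).
After α: (215, 84).
After α: (211, 82).
Z = 82 is lead.

Pb-211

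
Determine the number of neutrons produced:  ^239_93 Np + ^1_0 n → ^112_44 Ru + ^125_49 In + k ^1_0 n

Conserve mass number: 240 = 112 + 125 + k, so k = 240 − 237 = 3.
Check atomic number: 93 = 44 + 49 + 0 = 93. ✓

3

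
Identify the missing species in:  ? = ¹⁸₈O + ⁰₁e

Conserve mass number: A = 18 + 0, so A = 18.
Conserve atomic number: Z = 8 + 1, so Z = 9.
Z = 9 is fluorine, so the species is ¹⁸₉F.

F-18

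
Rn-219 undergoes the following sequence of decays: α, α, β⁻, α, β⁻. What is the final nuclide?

Pb-207

Start: (A, Z) = (219, 86).
After α: (215, 84).
After α: (211, 82).
After β⁻: (211, 83).
After α: (207, 81).
After β⁻: (207, 82).
Z = 82 is lead.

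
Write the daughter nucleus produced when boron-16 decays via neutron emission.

Neutron emission: mass number changes by -1, atomic number by +0.
A: 16 − 1 = 15; Z: 5 = 5.
Z = 5 is boron, so the daughter is boron-15.

B-15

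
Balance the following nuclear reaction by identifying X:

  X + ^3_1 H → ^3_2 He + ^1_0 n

proton

Conserve mass number: A + 3 = 3 + 1, so A = 1.
Conserve atomic number: Z + 1 = 2 + 0, so Z = 1.
A = 1 and Z = 1 is ^1_1 H — a proton.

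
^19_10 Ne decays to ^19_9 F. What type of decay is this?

beta-plus decay or electron capture

ΔA = 19 − 19 = 0; ΔZ = 9 − 10 = -1.
A is unchanged and Z drops by 1 — a proton has become a neutron (β⁺ emission or electron capture).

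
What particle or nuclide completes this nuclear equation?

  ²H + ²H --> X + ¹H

H-3

Conserve mass number: 2 + 2 = A + 1, so A = 3.
Conserve atomic number: 1 + 1 = Z + 1, so Z = 1.
A = 3 and Z = 1 is ³H — a triton.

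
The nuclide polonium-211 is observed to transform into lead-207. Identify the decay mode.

alpha decay

ΔA = 207 − 211 = -4; ΔZ = 82 − 84 = -2.
A drops by 4 and Z drops by 2 — the signature of alpha emission.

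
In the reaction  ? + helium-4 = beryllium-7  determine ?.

He-3

Conserve mass number: A + 4 = 7, so A = 3.
Conserve atomic number: Z + 2 = 4, so Z = 2.
Z = 2 is helium, so the species is helium-3.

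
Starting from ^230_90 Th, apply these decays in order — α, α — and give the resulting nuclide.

Start: (A, Z) = (230, 90).
After α: (226, 88).
After α: (222, 86).
Z = 86 is radon.

Rn-222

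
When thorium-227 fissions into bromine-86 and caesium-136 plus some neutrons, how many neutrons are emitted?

Conserve mass number: 227 = 86 + 136 + k, so k = 227 − 222 = 5.
Check atomic number: 90 = 35 + 55 + 0 = 90. ✓

5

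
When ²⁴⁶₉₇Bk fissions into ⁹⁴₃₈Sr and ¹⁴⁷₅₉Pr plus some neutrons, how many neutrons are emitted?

Conserve mass number: 246 = 94 + 147 + k, so k = 246 − 241 = 5.
Check atomic number: 97 = 38 + 59 + 0 = 97. ✓

5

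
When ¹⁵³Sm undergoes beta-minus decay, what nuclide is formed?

Eu-153

Beta-minus decay: mass number changes by +0, atomic number by +1.
A: 153 = 153; Z: 62 + 1 = 63.
Z = 63 is europium, so the daughter is ¹⁵³Eu.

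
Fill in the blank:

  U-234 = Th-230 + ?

Conserve mass number: 234 = 230 + A, so A = 4.
Conserve atomic number: 92 = 90 + Z, so Z = 2.
A = 4 and Z = 2 is He-4 — an alpha particle.

alpha particle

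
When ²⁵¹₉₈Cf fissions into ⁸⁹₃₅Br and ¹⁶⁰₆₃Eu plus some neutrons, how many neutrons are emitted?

Conserve mass number: 251 = 89 + 160 + k, so k = 251 − 249 = 2.
Check atomic number: 98 = 35 + 63 + 0 = 98. ✓

2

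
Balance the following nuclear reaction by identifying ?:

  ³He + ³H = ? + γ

Li-6

Conserve mass number: 3 + 3 = A + 0, so A = 6.
Conserve atomic number: 2 + 1 = Z + 0, so Z = 3.
Z = 3 is lithium, so the species is ⁶Li.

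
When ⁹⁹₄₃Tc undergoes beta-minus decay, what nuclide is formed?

Ru-99

Beta-minus decay: mass number changes by +0, atomic number by +1.
A: 99 = 99; Z: 43 + 1 = 44.
Z = 44 is ruthenium, so the daughter is ⁹⁹₄₄Ru.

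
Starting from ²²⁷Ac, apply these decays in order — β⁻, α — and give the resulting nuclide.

Ra-223

Start: (A, Z) = (227, 89).
After β⁻: (227, 90).
After α: (223, 88).
Z = 88 is radium.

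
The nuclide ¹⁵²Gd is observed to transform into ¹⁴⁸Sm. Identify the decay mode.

alpha decay

ΔA = 148 − 152 = -4; ΔZ = 62 − 64 = -2.
A drops by 4 and Z drops by 2 — the signature of alpha emission.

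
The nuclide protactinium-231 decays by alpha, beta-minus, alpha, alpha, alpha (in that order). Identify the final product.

Start: (A, Z) = (231, 91).
After α: (227, 89).
After β⁻: (227, 90).
After α: (223, 88).
After α: (219, 86).
After α: (215, 84).
Z = 84 is polonium.

Po-215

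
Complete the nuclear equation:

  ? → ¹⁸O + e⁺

Conserve mass number: A = 18 + 0, so A = 18.
Conserve atomic number: Z = 8 + 1, so Z = 9.
Z = 9 is fluorine, so the species is ¹⁸F.

F-18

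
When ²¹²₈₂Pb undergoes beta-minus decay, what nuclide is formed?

Beta-minus decay: mass number changes by +0, atomic number by +1.
A: 212 = 212; Z: 82 + 1 = 83.
Z = 83 is bismuth, so the daughter is ²¹²₈₃Bi.

Bi-212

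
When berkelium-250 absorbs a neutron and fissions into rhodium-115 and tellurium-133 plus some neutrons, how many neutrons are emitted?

Conserve mass number: 251 = 115 + 133 + k, so k = 251 − 248 = 3.
Check atomic number: 97 = 45 + 52 + 0 = 97. ✓

3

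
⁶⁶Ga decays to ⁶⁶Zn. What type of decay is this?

ΔA = 66 − 66 = 0; ΔZ = 30 − 31 = -1.
A is unchanged and Z drops by 1 — a proton has become a neutron (β⁺ emission or electron capture).

beta-plus decay or electron capture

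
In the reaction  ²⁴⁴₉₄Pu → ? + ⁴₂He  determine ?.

Conserve mass number: 244 = A + 4, so A = 240.
Conserve atomic number: 94 = Z + 2, so Z = 92.
Z = 92 is uranium, so the species is ²⁴⁰₉₂U.

U-240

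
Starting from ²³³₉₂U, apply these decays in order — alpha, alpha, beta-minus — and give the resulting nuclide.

Start: (A, Z) = (233, 92).
After α: (229, 90).
After α: (225, 88).
After β⁻: (225, 89).
Z = 89 is actinium.

Ac-225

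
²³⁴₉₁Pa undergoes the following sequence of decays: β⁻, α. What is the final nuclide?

Th-230

Start: (A, Z) = (234, 91).
After β⁻: (234, 92).
After α: (230, 90).
Z = 90 is thorium.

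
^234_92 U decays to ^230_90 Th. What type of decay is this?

alpha decay

ΔA = 230 − 234 = -4; ΔZ = 90 − 92 = -2.
A drops by 4 and Z drops by 2 — the signature of alpha emission.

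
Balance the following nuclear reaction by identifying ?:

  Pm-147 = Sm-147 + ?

Conserve mass number: 147 = 147 + A, so A = 0.
Conserve atomic number: 61 = 62 + Z, so Z = -1.
A = 0 and Z = -1 is e⁻ — a beta-minus particle.

beta-minus particle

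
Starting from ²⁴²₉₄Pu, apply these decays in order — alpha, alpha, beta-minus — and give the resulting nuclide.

Pa-234

Start: (A, Z) = (242, 94).
After α: (238, 92).
After α: (234, 90).
After β⁻: (234, 91).
Z = 91 is protactinium.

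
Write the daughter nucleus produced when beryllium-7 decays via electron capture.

Li-7

Electron capture: mass number changes by +0, atomic number by -1.
A: 7 = 7; Z: 4 − 1 = 3.
Z = 3 is lithium, so the daughter is lithium-7.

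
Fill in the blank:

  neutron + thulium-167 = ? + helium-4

Ho-164

Conserve mass number: 1 + 167 = A + 4, so A = 164.
Conserve atomic number: 0 + 69 = Z + 2, so Z = 67.
Z = 67 is holmium, so the species is holmium-164.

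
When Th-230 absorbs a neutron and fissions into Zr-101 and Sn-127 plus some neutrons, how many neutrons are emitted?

Conserve mass number: 231 = 101 + 127 + k, so k = 231 − 228 = 3.
Check atomic number: 90 = 40 + 50 + 0 = 90. ✓

3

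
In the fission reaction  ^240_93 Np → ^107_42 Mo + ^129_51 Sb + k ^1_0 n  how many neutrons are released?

4

Conserve mass number: 240 = 107 + 129 + k, so k = 240 − 236 = 4.
Check atomic number: 93 = 42 + 51 + 0 = 93. ✓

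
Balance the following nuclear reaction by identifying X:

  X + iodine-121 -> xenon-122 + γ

proton

Conserve mass number: A + 121 = 122 + 0, so A = 1.
Conserve atomic number: Z + 53 = 54 + 0, so Z = 1.
A = 1 and Z = 1 is hydrogen-1 — a proton.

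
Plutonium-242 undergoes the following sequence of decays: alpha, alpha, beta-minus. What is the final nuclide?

Start: (A, Z) = (242, 94).
After α: (238, 92).
After α: (234, 90).
After β⁻: (234, 91).
Z = 91 is protactinium.

Pa-234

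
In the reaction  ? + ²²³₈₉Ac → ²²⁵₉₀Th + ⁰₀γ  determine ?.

Conserve mass number: A + 223 = 225 + 0, so A = 2.
Conserve atomic number: Z + 89 = 90 + 0, so Z = 1.
A = 2 and Z = 1 is ²₁H — a deuteron.

deuteron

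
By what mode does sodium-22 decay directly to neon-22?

ΔA = 22 − 22 = 0; ΔZ = 10 − 11 = -1.
A is unchanged and Z drops by 1 — a proton has become a neutron (β⁺ emission or electron capture).

beta-plus decay or electron capture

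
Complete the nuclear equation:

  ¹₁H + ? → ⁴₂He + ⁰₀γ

Conserve mass number: 1 + A = 4 + 0, so A = 3.
Conserve atomic number: 1 + Z = 2 + 0, so Z = 1.
A = 3 and Z = 1 is ³₁H — a triton.

triton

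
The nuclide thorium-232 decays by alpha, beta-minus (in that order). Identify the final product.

Start: (A, Z) = (232, 90).
After α: (228, 88).
After β⁻: (228, 89).
Z = 89 is actinium.

Ac-228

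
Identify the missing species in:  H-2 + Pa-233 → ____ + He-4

Conserve mass number: 2 + 233 = A + 4, so A = 231.
Conserve atomic number: 1 + 91 = Z + 2, so Z = 90.
Z = 90 is thorium, so the species is Th-231.

Th-231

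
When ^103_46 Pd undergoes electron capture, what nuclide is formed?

Rh-103

Electron capture: mass number changes by +0, atomic number by -1.
A: 103 = 103; Z: 46 − 1 = 45.
Z = 45 is rhodium, so the daughter is ^103_45 Rh.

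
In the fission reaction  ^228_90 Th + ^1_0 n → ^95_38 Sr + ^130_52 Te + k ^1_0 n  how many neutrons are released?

4

Conserve mass number: 229 = 95 + 130 + k, so k = 229 − 225 = 4.
Check atomic number: 90 = 38 + 52 + 0 = 90. ✓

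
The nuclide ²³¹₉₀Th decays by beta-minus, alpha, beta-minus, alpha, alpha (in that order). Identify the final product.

Rn-219

Start: (A, Z) = (231, 90).
After β⁻: (231, 91).
After α: (227, 89).
After β⁻: (227, 90).
After α: (223, 88).
After α: (219, 86).
Z = 86 is radon.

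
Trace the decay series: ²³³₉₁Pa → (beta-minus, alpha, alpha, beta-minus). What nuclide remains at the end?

Start: (A, Z) = (233, 91).
After β⁻: (233, 92).
After α: (229, 90).
After α: (225, 88).
After β⁻: (225, 89).
Z = 89 is actinium.

Ac-225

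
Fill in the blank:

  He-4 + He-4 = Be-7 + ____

Conserve mass number: 4 + 4 = 7 + A, so A = 1.
Conserve atomic number: 2 + 2 = 4 + Z, so Z = 0.
A = 1 and Z = 0 is n — a neutron.

neutron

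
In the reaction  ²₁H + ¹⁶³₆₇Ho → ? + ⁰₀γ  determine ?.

Conserve mass number: 2 + 163 = A + 0, so A = 165.
Conserve atomic number: 1 + 67 = Z + 0, so Z = 68.
Z = 68 is erbium, so the species is ¹⁶⁵₆₈Er.

Er-165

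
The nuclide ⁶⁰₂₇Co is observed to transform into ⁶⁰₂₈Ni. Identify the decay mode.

beta-minus decay

ΔA = 60 − 60 = 0; ΔZ = 28 − 27 = +1.
A is unchanged and Z rises by 1 — a neutron has become a proton (β⁻ decay).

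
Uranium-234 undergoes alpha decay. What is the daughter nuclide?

Alpha decay: mass number changes by -4, atomic number by -2.
A: 234 − 4 = 230; Z: 92 − 2 = 90.
Z = 90 is thorium, so the daughter is thorium-230.

Th-230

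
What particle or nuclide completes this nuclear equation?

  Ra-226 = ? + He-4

Conserve mass number: 226 = A + 4, so A = 222.
Conserve atomic number: 88 = Z + 2, so Z = 86.
Z = 86 is radon, so the species is Rn-222.

Rn-222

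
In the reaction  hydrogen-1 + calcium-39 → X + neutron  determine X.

Sc-39

Conserve mass number: 1 + 39 = A + 1, so A = 39.
Conserve atomic number: 1 + 20 = Z + 0, so Z = 21.
Z = 21 is scandium, so the species is scandium-39.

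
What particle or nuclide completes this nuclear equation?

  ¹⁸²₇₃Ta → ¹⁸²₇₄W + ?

Conserve mass number: 182 = 182 + A, so A = 0.
Conserve atomic number: 73 = 74 + Z, so Z = -1.
A = 0 and Z = -1 is ⁰₋₁e — a beta-minus particle.

beta-minus particle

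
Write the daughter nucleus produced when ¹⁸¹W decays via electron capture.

Ta-181

Electron capture: mass number changes by +0, atomic number by -1.
A: 181 = 181; Z: 74 − 1 = 73.
Z = 73 is tantalum, so the daughter is ¹⁸¹Ta.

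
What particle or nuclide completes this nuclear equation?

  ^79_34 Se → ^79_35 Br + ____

beta-minus particle

Conserve mass number: 79 = 79 + A, so A = 0.
Conserve atomic number: 34 = 35 + Z, so Z = -1.
A = 0 and Z = -1 is ^0_-1 e — a beta-minus particle.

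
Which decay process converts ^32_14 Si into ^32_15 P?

ΔA = 32 − 32 = 0; ΔZ = 15 − 14 = +1.
A is unchanged and Z rises by 1 — a neutron has become a proton (β⁻ decay).

beta-minus decay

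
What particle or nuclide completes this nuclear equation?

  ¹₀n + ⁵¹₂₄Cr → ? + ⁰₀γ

Cr-52

Conserve mass number: 1 + 51 = A + 0, so A = 52.
Conserve atomic number: 0 + 24 = Z + 0, so Z = 24.
Z = 24 is chromium, so the species is ⁵²₂₄Cr.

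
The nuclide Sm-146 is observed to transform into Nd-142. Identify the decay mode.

ΔA = 142 − 146 = -4; ΔZ = 60 − 62 = -2.
A drops by 4 and Z drops by 2 — the signature of alpha emission.

alpha decay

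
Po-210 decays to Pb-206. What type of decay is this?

alpha decay

ΔA = 206 − 210 = -4; ΔZ = 82 − 84 = -2.
A drops by 4 and Z drops by 2 — the signature of alpha emission.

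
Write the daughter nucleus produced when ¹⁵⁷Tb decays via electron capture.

Gd-157

Electron capture: mass number changes by +0, atomic number by -1.
A: 157 = 157; Z: 65 − 1 = 64.
Z = 64 is gadolinium, so the daughter is ¹⁵⁷Gd.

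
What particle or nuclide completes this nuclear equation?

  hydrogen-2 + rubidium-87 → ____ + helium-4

Conserve mass number: 2 + 87 = A + 4, so A = 85.
Conserve atomic number: 1 + 37 = Z + 2, so Z = 36.
Z = 36 is krypton, so the species is krypton-85.

Kr-85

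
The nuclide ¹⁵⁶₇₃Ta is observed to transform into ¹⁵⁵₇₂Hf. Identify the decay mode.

proton emission

ΔA = 155 − 156 = -1; ΔZ = 72 − 73 = -1.
A drops by 1 and Z drops by 1 — a proton was emitted.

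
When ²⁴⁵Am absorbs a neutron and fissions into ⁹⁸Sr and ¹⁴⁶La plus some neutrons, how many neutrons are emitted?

Conserve mass number: 246 = 98 + 146 + k, so k = 246 − 244 = 2.
Check atomic number: 95 = 38 + 57 + 0 = 95. ✓

2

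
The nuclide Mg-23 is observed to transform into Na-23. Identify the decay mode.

beta-plus decay or electron capture

ΔA = 23 − 23 = 0; ΔZ = 11 − 12 = -1.
A is unchanged and Z drops by 1 — a proton has become a neutron (β⁺ emission or electron capture).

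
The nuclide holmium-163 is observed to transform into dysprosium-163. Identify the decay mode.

ΔA = 163 − 163 = 0; ΔZ = 66 − 67 = -1.
A is unchanged and Z drops by 1 — a proton has become a neutron (β⁺ emission or electron capture).

beta-plus decay or electron capture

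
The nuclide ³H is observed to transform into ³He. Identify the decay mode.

ΔA = 3 − 3 = 0; ΔZ = 2 − 1 = +1.
A is unchanged and Z rises by 1 — a neutron has become a proton (β⁻ decay).

beta-minus decay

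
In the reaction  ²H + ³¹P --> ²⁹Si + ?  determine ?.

Conserve mass number: 2 + 31 = 29 + A, so A = 4.
Conserve atomic number: 1 + 15 = 14 + Z, so Z = 2.
A = 4 and Z = 2 is ⁴He — an alpha particle.

alpha particle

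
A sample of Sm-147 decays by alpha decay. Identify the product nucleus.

Alpha decay: mass number changes by -4, atomic number by -2.
A: 147 − 4 = 143; Z: 62 − 2 = 60.
Z = 60 is neodymium, so the daughter is Nd-143.

Nd-143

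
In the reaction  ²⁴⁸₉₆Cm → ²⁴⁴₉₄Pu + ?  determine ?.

Conserve mass number: 248 = 244 + A, so A = 4.
Conserve atomic number: 96 = 94 + Z, so Z = 2.
A = 4 and Z = 2 is ⁴₂He — an alpha particle.

alpha particle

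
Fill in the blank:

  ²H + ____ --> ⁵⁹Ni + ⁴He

Conserve mass number: 2 + A = 59 + 4, so A = 61.
Conserve atomic number: 1 + Z = 28 + 2, so Z = 29.
Z = 29 is copper, so the species is ⁶¹Cu.

Cu-61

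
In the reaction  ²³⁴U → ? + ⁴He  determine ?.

Th-230

Conserve mass number: 234 = A + 4, so A = 230.
Conserve atomic number: 92 = Z + 2, so Z = 90.
Z = 90 is thorium, so the species is ²³⁰Th.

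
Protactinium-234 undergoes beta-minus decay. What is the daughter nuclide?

Beta-minus decay: mass number changes by +0, atomic number by +1.
A: 234 = 234; Z: 91 + 1 = 92.
Z = 92 is uranium, so the daughter is uranium-234.

U-234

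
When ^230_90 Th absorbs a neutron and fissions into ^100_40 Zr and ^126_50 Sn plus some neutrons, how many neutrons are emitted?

5

Conserve mass number: 231 = 100 + 126 + k, so k = 231 − 226 = 5.
Check atomic number: 90 = 40 + 50 + 0 = 90. ✓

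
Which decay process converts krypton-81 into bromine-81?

ΔA = 81 − 81 = 0; ΔZ = 35 − 36 = -1.
A is unchanged and Z drops by 1 — a proton has become a neutron (β⁺ emission or electron capture).

beta-plus decay or electron capture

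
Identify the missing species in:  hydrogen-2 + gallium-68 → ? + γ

Conserve mass number: 2 + 68 = A + 0, so A = 70.
Conserve atomic number: 1 + 31 = Z + 0, so Z = 32.
Z = 32 is germanium, so the species is germanium-70.

Ge-70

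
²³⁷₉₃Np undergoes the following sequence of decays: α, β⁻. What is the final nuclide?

Start: (A, Z) = (237, 93).
After α: (233, 91).
After β⁻: (233, 92).
Z = 92 is uranium.

U-233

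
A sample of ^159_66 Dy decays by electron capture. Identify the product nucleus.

Electron capture: mass number changes by +0, atomic number by -1.
A: 159 = 159; Z: 66 − 1 = 65.
Z = 65 is terbium, so the daughter is ^159_65 Tb.

Tb-159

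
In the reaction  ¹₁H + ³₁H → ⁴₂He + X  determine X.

gamma ray

Conserve mass number: 1 + 3 = 4 + A, so A = 0.
Conserve atomic number: 1 + 1 = 2 + Z, so Z = 0.
A = 0 and Z = 0 is ⁰₀γ — a gamma ray.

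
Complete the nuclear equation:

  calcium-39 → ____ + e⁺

Conserve mass number: 39 = A + 0, so A = 39.
Conserve atomic number: 20 = Z + 1, so Z = 19.
Z = 19 is potassium, so the species is potassium-39.

K-39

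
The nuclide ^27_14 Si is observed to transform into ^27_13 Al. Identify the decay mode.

ΔA = 27 − 27 = 0; ΔZ = 13 − 14 = -1.
A is unchanged and Z drops by 1 — a proton has become a neutron (β⁺ emission or electron capture).

beta-plus decay or electron capture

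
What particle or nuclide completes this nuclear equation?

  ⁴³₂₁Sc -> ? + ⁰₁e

Ca-43

Conserve mass number: 43 = A + 0, so A = 43.
Conserve atomic number: 21 = Z + 1, so Z = 20.
Z = 20 is calcium, so the species is ⁴³₂₀Ca.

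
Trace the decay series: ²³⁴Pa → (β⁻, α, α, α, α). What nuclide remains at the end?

Start: (A, Z) = (234, 91).
After β⁻: (234, 92).
After α: (230, 90).
After α: (226, 88).
After α: (222, 86).
After α: (218, 84).
Z = 84 is polonium.

Po-218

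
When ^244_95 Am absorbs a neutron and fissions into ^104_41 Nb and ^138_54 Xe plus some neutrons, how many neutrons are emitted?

Conserve mass number: 245 = 104 + 138 + k, so k = 245 − 242 = 3.
Check atomic number: 95 = 41 + 54 + 0 = 95. ✓

3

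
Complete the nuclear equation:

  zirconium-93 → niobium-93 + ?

Conserve mass number: 93 = 93 + A, so A = 0.
Conserve atomic number: 40 = 41 + Z, so Z = -1.
A = 0 and Z = -1 is e⁻ — a beta-minus particle.

beta-minus particle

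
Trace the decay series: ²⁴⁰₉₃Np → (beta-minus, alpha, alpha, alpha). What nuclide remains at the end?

Ra-228

Start: (A, Z) = (240, 93).
After β⁻: (240, 94).
After α: (236, 92).
After α: (232, 90).
After α: (228, 88).
Z = 88 is radium.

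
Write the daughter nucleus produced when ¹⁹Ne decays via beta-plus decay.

Beta-plus decay: mass number changes by +0, atomic number by -1.
A: 19 = 19; Z: 10 − 1 = 9.
Z = 9 is fluorine, so the daughter is ¹⁹F.

F-19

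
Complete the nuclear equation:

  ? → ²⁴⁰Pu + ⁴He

Cm-244

Conserve mass number: A = 240 + 4, so A = 244.
Conserve atomic number: Z = 94 + 2, so Z = 96.
Z = 96 is curium, so the species is ²⁴⁴Cm.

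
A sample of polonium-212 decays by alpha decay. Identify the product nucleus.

Pb-208

Alpha decay: mass number changes by -4, atomic number by -2.
A: 212 − 4 = 208; Z: 84 − 2 = 82.
Z = 82 is lead, so the daughter is lead-208.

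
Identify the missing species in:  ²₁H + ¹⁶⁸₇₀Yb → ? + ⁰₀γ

Lu-170

Conserve mass number: 2 + 168 = A + 0, so A = 170.
Conserve atomic number: 1 + 70 = Z + 0, so Z = 71.
Z = 71 is lutetium, so the species is ¹⁷⁰₇₁Lu.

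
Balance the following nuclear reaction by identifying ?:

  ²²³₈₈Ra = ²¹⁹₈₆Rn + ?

Conserve mass number: 223 = 219 + A, so A = 4.
Conserve atomic number: 88 = 86 + Z, so Z = 2.
A = 4 and Z = 2 is ⁴₂He — an alpha particle.

alpha particle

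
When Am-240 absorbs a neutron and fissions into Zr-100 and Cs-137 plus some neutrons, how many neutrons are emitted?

4

Conserve mass number: 241 = 100 + 137 + k, so k = 241 − 237 = 4.
Check atomic number: 95 = 40 + 55 + 0 = 95. ✓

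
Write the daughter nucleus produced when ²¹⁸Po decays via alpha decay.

Pb-214

Alpha decay: mass number changes by -4, atomic number by -2.
A: 218 − 4 = 214; Z: 84 − 2 = 82.
Z = 82 is lead, so the daughter is ²¹⁴Pb.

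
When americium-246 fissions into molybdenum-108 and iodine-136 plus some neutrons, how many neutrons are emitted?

2

Conserve mass number: 246 = 108 + 136 + k, so k = 246 − 244 = 2.
Check atomic number: 95 = 42 + 53 + 0 = 95. ✓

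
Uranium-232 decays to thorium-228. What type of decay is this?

alpha decay

ΔA = 228 − 232 = -4; ΔZ = 90 − 92 = -2.
A drops by 4 and Z drops by 2 — the signature of alpha emission.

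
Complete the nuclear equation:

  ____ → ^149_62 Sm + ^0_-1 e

Conserve mass number: A = 149 + 0, so A = 149.
Conserve atomic number: Z = 62 − 1, so Z = 61.
Z = 61 is promethium, so the species is ^149_61 Pm.

Pm-149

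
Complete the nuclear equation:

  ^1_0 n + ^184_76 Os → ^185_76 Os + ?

gamma ray

Conserve mass number: 1 + 184 = 185 + A, so A = 0.
Conserve atomic number: 0 + 76 = 76 + Z, so Z = 0.
A = 0 and Z = 0 is ^0_0 γ — a gamma ray.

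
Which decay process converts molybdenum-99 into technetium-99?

ΔA = 99 − 99 = 0; ΔZ = 43 − 42 = +1.
A is unchanged and Z rises by 1 — a neutron has become a proton (β⁻ decay).

beta-minus decay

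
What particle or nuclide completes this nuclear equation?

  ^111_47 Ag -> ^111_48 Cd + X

beta-minus particle

Conserve mass number: 111 = 111 + A, so A = 0.
Conserve atomic number: 47 = 48 + Z, so Z = -1.
A = 0 and Z = -1 is ^0_-1 e — a beta-minus particle.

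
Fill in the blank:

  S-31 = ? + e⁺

P-31

Conserve mass number: 31 = A + 0, so A = 31.
Conserve atomic number: 16 = Z + 1, so Z = 15.
Z = 15 is phosphorus, so the species is P-31.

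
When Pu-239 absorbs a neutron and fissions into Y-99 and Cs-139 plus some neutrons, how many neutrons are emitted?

Conserve mass number: 240 = 99 + 139 + k, so k = 240 − 238 = 2.
Check atomic number: 94 = 39 + 55 + 0 = 94. ✓

2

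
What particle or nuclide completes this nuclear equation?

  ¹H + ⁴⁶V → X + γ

Cr-47

Conserve mass number: 1 + 46 = A + 0, so A = 47.
Conserve atomic number: 1 + 23 = Z + 0, so Z = 24.
Z = 24 is chromium, so the species is ⁴⁷Cr.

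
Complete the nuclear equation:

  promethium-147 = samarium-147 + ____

beta-minus particle

Conserve mass number: 147 = 147 + A, so A = 0.
Conserve atomic number: 61 = 62 + Z, so Z = -1.
A = 0 and Z = -1 is e⁻ — a beta-minus particle.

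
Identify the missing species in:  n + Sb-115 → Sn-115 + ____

proton

Conserve mass number: 1 + 115 = 115 + A, so A = 1.
Conserve atomic number: 0 + 51 = 50 + Z, so Z = 1.
A = 1 and Z = 1 is H-1 — a proton.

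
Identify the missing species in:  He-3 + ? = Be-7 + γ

alpha particle

Conserve mass number: 3 + A = 7 + 0, so A = 4.
Conserve atomic number: 2 + Z = 4 + 0, so Z = 2.
A = 4 and Z = 2 is He-4 — an alpha particle.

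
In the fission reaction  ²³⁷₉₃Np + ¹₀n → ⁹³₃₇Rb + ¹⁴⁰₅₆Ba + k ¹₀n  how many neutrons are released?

Conserve mass number: 238 = 93 + 140 + k, so k = 238 − 233 = 5.
Check atomic number: 93 = 37 + 56 + 0 = 93. ✓

5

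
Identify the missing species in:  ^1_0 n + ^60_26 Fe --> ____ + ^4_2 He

Cr-57

Conserve mass number: 1 + 60 = A + 4, so A = 57.
Conserve atomic number: 0 + 26 = Z + 2, so Z = 24.
Z = 24 is chromium, so the species is ^57_24 Cr.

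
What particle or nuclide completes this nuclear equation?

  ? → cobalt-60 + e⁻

Fe-60

Conserve mass number: A = 60 + 0, so A = 60.
Conserve atomic number: Z = 27 − 1, so Z = 26.
Z = 26 is iron, so the species is iron-60.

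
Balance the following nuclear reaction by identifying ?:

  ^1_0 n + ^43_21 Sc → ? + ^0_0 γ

Conserve mass number: 1 + 43 = A + 0, so A = 44.
Conserve atomic number: 0 + 21 = Z + 0, so Z = 21.
Z = 21 is scandium, so the species is ^44_21 Sc.

Sc-44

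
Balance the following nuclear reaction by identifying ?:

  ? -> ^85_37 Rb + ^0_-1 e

Conserve mass number: A = 85 + 0, so A = 85.
Conserve atomic number: Z = 37 − 1, so Z = 36.
Z = 36 is krypton, so the species is ^85_36 Kr.

Kr-85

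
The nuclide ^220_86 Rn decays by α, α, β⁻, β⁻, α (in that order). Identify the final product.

Pb-208

Start: (A, Z) = (220, 86).
After α: (216, 84).
After α: (212, 82).
After β⁻: (212, 83).
After β⁻: (212, 84).
After α: (208, 82).
Z = 82 is lead.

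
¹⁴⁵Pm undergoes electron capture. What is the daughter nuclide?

Nd-145

Electron capture: mass number changes by +0, atomic number by -1.
A: 145 = 145; Z: 61 − 1 = 60.
Z = 60 is neodymium, so the daughter is ¹⁴⁵Nd.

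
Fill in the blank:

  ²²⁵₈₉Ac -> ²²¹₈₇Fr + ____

Conserve mass number: 225 = 221 + A, so A = 4.
Conserve atomic number: 89 = 87 + Z, so Z = 2.
A = 4 and Z = 2 is ⁴₂He — an alpha particle.

alpha particle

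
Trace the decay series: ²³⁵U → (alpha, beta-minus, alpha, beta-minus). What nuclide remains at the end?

Th-227

Start: (A, Z) = (235, 92).
After α: (231, 90).
After β⁻: (231, 91).
After α: (227, 89).
After β⁻: (227, 90).
Z = 90 is thorium.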